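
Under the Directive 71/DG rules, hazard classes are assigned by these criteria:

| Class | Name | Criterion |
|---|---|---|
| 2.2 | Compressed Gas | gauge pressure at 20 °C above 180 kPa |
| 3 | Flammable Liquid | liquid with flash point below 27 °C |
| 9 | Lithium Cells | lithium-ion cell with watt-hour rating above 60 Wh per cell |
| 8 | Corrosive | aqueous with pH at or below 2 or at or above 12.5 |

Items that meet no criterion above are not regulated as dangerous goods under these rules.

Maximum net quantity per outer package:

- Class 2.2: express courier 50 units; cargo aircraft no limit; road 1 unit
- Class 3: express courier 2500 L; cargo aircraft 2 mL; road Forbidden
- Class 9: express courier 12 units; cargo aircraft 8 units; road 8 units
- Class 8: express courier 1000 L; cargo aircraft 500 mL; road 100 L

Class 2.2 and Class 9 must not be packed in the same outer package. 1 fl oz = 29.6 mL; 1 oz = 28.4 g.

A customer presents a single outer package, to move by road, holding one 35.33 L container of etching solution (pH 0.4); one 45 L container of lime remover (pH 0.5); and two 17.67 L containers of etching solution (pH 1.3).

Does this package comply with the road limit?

No

pH 0.4 meets the Class 8 criterion (Corrosive), so the etching solution is Class 8.
Lime remover: pH 0.5 ≤ 2 → Class 8 (Corrosive).
The etching solution has pH 1.3, which is ≤ 2, so it is Class 8 (Corrosive).
Class 8 net quantity: 35.33 L + 45 L + (two 17.67 L containers = 35.34 L) = 115.67 L.
115.67 L exceeds the road limit of 100 L for Class 8.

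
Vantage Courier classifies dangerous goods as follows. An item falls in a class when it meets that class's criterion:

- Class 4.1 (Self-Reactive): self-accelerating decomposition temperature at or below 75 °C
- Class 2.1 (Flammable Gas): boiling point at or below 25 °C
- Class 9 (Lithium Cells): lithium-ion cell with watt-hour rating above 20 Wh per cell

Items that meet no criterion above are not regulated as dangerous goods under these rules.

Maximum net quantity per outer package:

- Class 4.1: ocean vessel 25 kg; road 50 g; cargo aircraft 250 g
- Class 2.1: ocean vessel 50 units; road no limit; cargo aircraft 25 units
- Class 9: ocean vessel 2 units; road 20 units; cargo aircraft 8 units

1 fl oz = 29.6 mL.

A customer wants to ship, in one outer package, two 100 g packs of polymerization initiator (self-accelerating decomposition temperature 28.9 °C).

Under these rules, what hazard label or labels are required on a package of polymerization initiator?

Self-accelerating decomposition temperature 28.9 °C meets the Class 4.1 criterion (Self-Reactive), so the polymerization initiator is Class 4.1.
Only the Class 4.1 label is required.

Class 4.1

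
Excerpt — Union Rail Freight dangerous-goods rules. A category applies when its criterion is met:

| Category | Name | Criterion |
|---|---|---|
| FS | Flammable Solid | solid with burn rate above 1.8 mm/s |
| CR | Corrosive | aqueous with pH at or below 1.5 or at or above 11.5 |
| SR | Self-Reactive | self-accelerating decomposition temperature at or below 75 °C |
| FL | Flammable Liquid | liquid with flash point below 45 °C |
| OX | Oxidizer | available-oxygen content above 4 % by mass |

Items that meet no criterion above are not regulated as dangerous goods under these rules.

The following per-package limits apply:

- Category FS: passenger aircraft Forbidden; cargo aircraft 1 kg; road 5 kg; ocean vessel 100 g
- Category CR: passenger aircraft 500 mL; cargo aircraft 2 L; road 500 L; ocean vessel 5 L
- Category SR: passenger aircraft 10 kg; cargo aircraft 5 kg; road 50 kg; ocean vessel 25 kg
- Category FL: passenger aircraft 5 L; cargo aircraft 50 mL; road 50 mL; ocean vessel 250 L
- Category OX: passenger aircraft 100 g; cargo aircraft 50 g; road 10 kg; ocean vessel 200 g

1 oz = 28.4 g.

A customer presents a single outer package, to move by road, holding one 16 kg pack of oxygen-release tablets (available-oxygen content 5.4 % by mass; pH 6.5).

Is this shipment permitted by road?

No

With available-oxygen content 5.4 % by mass (> 4 % by mass), the oxygen-release tablets fall in Category OX.
Category OX quantity: 16 kg.
16 kg > 10 kg (road limit, Category OX) — over the limit.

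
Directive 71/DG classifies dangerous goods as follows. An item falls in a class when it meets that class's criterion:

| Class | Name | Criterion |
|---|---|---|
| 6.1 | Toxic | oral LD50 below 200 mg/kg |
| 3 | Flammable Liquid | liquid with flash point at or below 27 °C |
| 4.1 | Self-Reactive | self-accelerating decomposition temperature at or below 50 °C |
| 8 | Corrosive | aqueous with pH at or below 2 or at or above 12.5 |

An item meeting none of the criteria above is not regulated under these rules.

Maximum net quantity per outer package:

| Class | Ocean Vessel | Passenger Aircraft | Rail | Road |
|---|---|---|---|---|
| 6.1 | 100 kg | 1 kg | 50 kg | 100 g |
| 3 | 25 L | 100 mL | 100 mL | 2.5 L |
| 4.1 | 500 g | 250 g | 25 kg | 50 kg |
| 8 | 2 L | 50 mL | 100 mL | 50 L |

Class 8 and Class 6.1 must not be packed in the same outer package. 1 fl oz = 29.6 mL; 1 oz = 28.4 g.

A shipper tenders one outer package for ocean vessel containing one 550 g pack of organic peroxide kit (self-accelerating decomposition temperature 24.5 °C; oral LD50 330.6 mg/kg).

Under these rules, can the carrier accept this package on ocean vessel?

Self-accelerating decomposition temperature 24.5 °C meets the Class 4.1 criterion (Self-Reactive), so the organic peroxide kit is Class 4.1.
Class 4.1 quantity: 550 g.
550 g > 500 g (ocean vessel limit, Class 4.1) — over the limit.

No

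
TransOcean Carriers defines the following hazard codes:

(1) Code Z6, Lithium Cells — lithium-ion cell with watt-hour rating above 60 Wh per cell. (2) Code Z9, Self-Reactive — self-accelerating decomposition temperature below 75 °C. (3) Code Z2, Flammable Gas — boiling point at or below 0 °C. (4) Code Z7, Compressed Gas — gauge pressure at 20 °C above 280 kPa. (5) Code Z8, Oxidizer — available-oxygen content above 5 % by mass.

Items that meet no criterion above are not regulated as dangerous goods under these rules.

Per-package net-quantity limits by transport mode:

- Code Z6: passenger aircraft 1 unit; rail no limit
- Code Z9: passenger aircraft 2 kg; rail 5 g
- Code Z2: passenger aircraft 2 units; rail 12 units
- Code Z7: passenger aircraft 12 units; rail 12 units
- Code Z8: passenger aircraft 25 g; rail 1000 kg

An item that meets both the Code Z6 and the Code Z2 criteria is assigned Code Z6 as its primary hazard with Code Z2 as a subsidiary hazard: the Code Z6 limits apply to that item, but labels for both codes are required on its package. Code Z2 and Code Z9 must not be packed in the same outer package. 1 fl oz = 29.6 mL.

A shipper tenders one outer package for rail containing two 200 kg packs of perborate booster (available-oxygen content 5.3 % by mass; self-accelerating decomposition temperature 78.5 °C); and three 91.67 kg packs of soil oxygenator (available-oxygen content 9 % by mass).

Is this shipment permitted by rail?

Yes

Available-oxygen content 5.3 % by mass meets the Code Z8 criterion (Oxidizer), so the perborate booster is Code Z8.
The soil oxygenator has available-oxygen content 9 % by mass, which is > 5 % by mass, so it is Code Z8 (Oxidizer).
Total Code Z8: (two 200 kg packs = 400 kg) + (three 91.67 kg packs = 275.01 kg) = 675.01 kg.
675.01 kg is within the rail limit of 1000 kg for Code Z8.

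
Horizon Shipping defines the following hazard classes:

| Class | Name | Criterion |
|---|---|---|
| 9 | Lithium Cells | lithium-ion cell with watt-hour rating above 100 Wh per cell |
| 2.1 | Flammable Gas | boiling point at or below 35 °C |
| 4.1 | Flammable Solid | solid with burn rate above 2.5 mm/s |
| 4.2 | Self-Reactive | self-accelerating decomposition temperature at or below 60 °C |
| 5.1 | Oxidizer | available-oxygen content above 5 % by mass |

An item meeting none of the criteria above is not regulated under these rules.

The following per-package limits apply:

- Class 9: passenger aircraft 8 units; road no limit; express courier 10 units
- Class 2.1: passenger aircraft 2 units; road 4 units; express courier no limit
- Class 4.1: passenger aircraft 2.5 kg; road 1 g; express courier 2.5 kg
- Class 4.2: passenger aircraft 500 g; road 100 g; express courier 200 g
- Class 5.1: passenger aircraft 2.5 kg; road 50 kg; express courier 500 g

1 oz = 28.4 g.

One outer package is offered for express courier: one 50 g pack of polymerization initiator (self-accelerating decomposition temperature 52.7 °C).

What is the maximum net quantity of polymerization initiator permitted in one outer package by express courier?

200 g

Self-accelerating decomposition temperature 52.7 °C meets the Class 4.2 criterion (Self-Reactive), so the polymerization initiator is Class 4.2.
The express courier limit for Class 4.2 is 200 g.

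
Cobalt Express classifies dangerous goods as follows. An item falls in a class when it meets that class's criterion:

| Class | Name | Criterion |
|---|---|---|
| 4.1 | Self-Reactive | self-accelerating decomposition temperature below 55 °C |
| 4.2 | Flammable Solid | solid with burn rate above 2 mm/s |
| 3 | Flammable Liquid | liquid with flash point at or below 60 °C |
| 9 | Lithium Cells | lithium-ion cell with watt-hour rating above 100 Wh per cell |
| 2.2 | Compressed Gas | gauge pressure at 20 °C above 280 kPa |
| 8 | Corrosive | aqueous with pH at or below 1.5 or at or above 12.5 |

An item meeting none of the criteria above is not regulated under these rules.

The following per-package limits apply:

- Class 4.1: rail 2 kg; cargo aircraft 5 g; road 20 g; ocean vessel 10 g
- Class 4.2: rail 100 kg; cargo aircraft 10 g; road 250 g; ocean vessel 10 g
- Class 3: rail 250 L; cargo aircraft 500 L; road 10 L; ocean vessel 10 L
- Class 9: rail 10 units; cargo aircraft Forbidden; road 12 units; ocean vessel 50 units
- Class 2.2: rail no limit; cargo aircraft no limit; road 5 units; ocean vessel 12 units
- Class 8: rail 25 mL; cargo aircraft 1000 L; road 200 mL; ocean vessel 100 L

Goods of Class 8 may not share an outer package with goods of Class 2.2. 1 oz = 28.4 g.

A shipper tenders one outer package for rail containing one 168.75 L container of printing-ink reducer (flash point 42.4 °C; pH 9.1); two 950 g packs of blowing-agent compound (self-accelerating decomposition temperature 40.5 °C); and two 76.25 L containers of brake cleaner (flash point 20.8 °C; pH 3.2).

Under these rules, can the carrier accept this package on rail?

The printing-ink reducer has flash point 42.4 °C, which is ≤ 60 °C, so it is Class 3 (Flammable Liquid).
The blowing-agent compound has self-accelerating decomposition temperature 40.5 °C, which is < 55 °C, so it is Class 4.1 (Self-Reactive).
With flash point 20.8 °C (≤ 60 °C), the brake cleaner falls in Class 3.
Class 3 net quantity: 168.75 L + (two 76.25 L containers = 152.5 L) = 321.25 L.
That exceeds the Class 3 rail limit of 250 L.
Class 4.1 quantity: two 950 g packs = 1.9 kg.
1.9 kg ≤ 2 kg (rail limit, Class 4.1) — within limit.
The segregation rule (Class 8 with Class 2.2) does not apply to Class 3 with Class 4.1.

No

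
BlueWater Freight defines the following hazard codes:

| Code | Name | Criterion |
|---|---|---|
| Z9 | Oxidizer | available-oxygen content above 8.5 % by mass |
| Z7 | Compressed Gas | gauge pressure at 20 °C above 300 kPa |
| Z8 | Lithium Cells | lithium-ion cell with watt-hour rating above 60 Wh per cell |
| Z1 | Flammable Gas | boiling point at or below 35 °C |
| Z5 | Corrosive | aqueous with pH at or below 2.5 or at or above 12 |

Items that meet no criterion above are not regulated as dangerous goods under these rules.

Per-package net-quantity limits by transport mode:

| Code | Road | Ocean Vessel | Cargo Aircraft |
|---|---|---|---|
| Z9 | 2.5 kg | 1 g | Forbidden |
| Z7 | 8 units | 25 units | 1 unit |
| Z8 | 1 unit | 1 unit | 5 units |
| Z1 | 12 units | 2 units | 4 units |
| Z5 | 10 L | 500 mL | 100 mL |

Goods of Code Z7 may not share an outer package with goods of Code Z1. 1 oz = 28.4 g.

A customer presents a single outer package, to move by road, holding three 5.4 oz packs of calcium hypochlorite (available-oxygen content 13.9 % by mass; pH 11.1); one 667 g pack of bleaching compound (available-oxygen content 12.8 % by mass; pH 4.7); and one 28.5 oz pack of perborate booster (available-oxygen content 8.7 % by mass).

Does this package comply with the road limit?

Yes

Available-oxygen content 13.9 % by mass meets the Code Z9 criterion (Oxidizer), so the calcium hypochlorite is Code Z9.
With available-oxygen content 12.8 % by mass (> 8.5 % by mass), the bleaching compound falls in Code Z9.
The perborate booster has available-oxygen content 8.7 % by mass, which is > 8.5 % by mass, so it is Code Z9 (Oxidizer).
Total Code Z9: (three 5.4 oz packs = 460.08 g) + 667 g + (one 28.5 oz pack = 809.4 g) = 1936.48 g.
1936.48 g ≤ 2.5 kg (road limit, Code Z9) — within limit.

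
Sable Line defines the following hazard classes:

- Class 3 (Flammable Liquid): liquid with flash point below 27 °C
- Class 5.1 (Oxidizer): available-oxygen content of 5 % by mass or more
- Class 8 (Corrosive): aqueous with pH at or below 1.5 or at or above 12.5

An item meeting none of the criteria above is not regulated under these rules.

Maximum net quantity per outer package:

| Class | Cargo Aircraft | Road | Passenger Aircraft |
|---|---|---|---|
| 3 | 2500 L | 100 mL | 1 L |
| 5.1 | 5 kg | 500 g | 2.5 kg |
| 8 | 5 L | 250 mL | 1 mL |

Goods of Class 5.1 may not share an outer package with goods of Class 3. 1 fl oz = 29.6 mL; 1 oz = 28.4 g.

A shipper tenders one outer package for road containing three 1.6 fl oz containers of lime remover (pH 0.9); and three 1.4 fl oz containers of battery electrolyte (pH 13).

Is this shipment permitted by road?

No

pH 0.9 meets the Class 8 criterion (Corrosive), so the lime remover is Class 8.
With pH 13 (≥ 12.5), the battery electrolyte falls in Class 8.
Class 8 net quantity: (three 1.6 fl oz containers = 142.08 mL) + (three 1.4 fl oz containers = 124.32 mL) = 266.4 mL.
That exceeds the Class 8 road limit of 250 mL.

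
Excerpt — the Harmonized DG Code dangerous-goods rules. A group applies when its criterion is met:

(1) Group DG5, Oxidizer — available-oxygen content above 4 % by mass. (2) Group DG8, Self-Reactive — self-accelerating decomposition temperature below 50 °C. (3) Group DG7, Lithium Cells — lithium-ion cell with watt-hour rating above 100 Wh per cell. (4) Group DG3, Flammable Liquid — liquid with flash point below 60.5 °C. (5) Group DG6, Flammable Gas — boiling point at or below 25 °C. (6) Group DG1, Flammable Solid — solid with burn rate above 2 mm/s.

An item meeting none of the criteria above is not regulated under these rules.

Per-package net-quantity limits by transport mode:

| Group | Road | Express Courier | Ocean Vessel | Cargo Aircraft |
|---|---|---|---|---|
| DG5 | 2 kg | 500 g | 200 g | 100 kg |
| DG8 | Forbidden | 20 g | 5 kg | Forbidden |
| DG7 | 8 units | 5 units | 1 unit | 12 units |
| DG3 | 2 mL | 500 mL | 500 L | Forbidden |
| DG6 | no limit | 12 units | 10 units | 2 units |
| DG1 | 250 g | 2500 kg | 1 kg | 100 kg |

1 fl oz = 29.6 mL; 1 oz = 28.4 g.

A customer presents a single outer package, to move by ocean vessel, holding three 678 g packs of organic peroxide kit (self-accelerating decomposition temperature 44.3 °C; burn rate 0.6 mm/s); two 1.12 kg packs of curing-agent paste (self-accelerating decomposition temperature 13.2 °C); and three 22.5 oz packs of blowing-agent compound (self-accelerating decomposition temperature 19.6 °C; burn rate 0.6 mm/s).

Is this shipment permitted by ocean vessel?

No

The organic peroxide kit has self-accelerating decomposition temperature 44.3 °C, which is < 50 °C, so it is Group DG8 (Self-Reactive).
Curing-agent paste: self-accelerating decomposition temperature 13.2 °C < 50 °C → Group DG8 (Self-Reactive).
With self-accelerating decomposition temperature 19.6 °C (< 50 °C), the blowing-agent compound falls in Group DG8.
Group DG8 net quantity: (three 678 g packs = 2.034 kg) + (two 1.12 kg packs = 2.24 kg) + (three 22.5 oz packs = 1.917 kg) = 6.191 kg.
6.191 kg > 5 kg (ocean vessel limit, Group DG8) — over the limit.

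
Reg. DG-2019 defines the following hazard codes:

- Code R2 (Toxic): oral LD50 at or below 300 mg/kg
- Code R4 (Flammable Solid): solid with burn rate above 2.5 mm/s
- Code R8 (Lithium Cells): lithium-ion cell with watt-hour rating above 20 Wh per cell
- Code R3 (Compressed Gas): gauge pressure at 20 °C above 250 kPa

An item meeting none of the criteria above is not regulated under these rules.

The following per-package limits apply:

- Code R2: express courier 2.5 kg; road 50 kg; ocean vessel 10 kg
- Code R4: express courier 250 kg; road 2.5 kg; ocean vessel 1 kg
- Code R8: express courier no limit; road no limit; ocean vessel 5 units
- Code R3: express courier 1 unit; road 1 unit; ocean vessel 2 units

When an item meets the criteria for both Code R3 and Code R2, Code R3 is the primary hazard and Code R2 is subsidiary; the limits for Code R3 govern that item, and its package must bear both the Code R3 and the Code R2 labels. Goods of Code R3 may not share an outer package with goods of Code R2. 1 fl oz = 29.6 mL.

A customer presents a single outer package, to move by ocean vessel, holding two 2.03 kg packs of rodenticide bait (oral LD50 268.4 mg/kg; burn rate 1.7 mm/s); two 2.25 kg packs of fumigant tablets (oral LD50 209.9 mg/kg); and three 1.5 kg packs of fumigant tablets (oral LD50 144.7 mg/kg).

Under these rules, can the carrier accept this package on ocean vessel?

Rodenticide bait: oral LD50 268.4 mg/kg ≤ 300 mg/kg → Code R2 (Toxic).
Fumigant tablets: oral LD50 209.9 mg/kg ≤ 300 mg/kg → Code R2 (Toxic).
Oral LD50 144.7 mg/kg meets the Code R2 criterion (Toxic), so the fumigant tablets are Code R2.
Code R2 net quantity: (two 2.03 kg packs = 4.06 kg) + (two 2.25 kg packs = 4.5 kg) + (three 1.5 kg packs = 4.5 kg) = 13.06 kg.
That exceeds the Code R2 ocean vessel limit of 10 kg.

No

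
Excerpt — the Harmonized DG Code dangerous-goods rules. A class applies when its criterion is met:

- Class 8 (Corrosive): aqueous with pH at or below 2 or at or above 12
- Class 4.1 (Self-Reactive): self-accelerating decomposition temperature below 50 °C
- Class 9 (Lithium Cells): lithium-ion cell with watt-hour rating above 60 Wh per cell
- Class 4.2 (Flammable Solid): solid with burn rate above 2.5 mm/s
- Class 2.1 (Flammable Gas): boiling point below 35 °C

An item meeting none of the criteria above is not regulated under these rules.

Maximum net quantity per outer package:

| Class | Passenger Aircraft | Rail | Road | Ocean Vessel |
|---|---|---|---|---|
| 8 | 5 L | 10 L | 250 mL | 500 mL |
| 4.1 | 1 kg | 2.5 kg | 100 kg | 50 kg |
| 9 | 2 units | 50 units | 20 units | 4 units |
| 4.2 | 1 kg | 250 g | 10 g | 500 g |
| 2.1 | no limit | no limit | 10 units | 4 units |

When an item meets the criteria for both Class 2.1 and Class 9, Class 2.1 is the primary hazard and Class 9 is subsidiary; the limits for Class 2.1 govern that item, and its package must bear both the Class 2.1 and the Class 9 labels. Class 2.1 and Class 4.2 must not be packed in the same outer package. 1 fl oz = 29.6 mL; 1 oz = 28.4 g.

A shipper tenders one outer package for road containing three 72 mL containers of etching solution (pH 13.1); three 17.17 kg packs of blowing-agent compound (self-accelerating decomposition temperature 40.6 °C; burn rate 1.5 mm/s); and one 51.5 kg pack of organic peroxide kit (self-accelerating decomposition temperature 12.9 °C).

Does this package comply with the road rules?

pH 13.1 meets the Class 8 criterion (Corrosive), so the etching solution is Class 8.
The blowing-agent compound has self-accelerating decomposition temperature 40.6 °C, which is < 50 °C, so it is Class 4.1 (Self-Reactive).
The organic peroxide kit has self-accelerating decomposition temperature 12.9 °C, which is < 50 °C, so it is Class 4.1 (Self-Reactive).
Total Class 4.1: (three 17.17 kg packs = 51.51 kg) + 51.5 kg = 103.01 kg.
103.01 kg exceeds the road limit of 100 kg for Class 4.1.
Class 8 quantity: three 72 mL containers = 216 mL.
That is within the Class 8 road limit of 250 mL.
The segregation rule (Class 2.1 with Class 4.2) does not apply to Class 4.1 with Class 8.

No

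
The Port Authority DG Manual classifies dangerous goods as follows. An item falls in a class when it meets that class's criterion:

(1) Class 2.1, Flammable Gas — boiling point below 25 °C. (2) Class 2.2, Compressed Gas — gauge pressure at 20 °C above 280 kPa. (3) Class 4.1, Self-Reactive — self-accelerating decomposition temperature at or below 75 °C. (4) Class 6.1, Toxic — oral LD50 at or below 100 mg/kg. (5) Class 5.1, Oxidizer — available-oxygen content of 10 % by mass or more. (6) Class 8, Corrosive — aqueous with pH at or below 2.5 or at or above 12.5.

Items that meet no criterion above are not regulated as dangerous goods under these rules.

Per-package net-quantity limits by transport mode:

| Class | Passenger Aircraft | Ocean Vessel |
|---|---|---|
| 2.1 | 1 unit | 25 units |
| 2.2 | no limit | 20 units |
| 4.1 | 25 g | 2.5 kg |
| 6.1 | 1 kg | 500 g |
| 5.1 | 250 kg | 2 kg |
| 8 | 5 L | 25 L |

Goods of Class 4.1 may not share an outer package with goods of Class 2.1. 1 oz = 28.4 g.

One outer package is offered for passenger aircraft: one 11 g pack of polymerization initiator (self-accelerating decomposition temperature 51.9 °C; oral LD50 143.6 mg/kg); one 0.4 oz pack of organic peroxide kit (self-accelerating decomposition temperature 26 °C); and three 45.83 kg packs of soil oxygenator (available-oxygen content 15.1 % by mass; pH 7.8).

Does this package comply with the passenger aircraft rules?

Yes

Self-accelerating decomposition temperature 51.9 °C meets the Class 4.1 criterion (Self-Reactive), so the polymerization initiator is Class 4.1.
The organic peroxide kit has self-accelerating decomposition temperature 26 °C, which is ≤ 75 °C, so it is Class 4.1 (Self-Reactive).
The soil oxygenator has available-oxygen content 15.1 % by mass, which is ≥ 10 % by mass, so it is Class 5.1 (Oxidizer).
Total Class 4.1: 11 g + (one 0.4 oz pack = 11.36 g) = 22.36 g.
That is within the Class 4.1 passenger aircraft limit of 25 g.
Class 5.1 quantity: three 45.83 kg packs = 137.49 kg.
That is within the Class 5.1 passenger aircraft limit of 250 kg.
The segregation rule (Class 4.1 with Class 2.1) does not apply to Class 4.1 with Class 5.1.
Every hazard class is within its passenger aircraft limit and no segregation rule is violated.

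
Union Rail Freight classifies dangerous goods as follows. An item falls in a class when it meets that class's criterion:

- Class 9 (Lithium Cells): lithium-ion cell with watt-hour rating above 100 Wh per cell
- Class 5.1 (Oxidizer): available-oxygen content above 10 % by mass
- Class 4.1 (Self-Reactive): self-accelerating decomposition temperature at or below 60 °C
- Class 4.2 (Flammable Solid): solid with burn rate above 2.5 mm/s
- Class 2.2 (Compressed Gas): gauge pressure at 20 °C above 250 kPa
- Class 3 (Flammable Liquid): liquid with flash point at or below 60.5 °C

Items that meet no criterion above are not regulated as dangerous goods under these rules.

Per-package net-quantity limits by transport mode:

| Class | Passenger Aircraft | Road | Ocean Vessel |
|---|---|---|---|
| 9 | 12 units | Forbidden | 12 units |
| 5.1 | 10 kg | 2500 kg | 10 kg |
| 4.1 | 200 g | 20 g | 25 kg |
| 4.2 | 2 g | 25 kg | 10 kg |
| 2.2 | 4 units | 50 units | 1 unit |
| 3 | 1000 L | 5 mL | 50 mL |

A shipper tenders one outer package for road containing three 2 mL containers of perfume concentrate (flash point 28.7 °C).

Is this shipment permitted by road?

The perfume concentrate has flash point 28.7 °C, which is ≤ 60.5 °C, so it is Class 3 (Flammable Liquid).
Class 3 quantity: three 2 mL containers = 6 mL.
That exceeds the Class 3 road limit of 5 mL.

No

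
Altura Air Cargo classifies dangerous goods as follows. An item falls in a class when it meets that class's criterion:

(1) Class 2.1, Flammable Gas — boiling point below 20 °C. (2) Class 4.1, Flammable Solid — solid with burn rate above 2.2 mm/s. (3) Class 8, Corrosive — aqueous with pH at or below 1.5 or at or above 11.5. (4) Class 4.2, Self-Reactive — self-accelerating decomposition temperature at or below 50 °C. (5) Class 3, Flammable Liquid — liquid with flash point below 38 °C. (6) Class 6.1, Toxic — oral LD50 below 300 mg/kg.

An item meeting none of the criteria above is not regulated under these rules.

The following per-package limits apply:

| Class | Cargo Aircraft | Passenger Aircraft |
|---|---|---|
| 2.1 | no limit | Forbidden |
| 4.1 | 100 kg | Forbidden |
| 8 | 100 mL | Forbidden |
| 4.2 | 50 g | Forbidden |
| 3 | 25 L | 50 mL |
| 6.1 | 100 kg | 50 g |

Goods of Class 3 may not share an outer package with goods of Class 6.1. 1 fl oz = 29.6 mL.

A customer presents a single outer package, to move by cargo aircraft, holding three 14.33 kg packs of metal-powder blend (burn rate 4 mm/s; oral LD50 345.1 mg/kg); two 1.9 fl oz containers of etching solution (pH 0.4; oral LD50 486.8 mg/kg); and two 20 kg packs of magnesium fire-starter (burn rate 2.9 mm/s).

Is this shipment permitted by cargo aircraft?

No

Burn rate 4 mm/s meets the Class 4.1 criterion (Flammable Solid), so the metal-powder blend is Class 4.1.
pH 0.4 meets the Class 8 criterion (Corrosive), so the etching solution is Class 8.
Magnesium fire-starter: burn rate 2.9 mm/s > 2.2 mm/s → Class 4.1 (Flammable Solid).
Class 4.1 net quantity: (three 14.33 kg packs = 42.99 kg) + (two 20 kg packs = 40 kg) = 82.99 kg.
That is within the Class 4.1 cargo aircraft limit of 100 kg.
Class 8 quantity: two 1.9 fl oz containers = 112.48 mL.
112.48 mL > 100 mL (cargo aircraft limit, Class 8) — over the limit.
The segregation rule (Class 3 with Class 6.1) does not apply to Class 4.1 with Class 8.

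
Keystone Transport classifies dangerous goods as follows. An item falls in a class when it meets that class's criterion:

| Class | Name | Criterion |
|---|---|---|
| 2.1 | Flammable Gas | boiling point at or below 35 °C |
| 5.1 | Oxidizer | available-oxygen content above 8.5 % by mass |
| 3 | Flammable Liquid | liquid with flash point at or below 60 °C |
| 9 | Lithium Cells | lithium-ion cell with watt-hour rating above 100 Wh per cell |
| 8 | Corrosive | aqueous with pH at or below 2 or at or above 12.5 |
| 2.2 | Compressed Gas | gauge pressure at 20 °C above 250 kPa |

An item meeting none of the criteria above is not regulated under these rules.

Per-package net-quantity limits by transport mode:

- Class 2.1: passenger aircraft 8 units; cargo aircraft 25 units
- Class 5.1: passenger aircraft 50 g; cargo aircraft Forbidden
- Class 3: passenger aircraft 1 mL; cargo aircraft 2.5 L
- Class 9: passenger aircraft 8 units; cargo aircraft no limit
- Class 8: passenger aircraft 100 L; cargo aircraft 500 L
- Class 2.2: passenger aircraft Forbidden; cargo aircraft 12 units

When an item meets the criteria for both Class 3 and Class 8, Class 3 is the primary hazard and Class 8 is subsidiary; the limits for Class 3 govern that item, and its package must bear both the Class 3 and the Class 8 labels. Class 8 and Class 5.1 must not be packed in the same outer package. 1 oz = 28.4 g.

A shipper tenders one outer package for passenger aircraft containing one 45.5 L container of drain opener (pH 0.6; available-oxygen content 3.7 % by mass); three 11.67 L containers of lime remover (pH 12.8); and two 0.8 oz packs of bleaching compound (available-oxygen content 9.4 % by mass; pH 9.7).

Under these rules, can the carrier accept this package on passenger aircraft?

No

Drain opener: pH 0.6 ≤ 2 → Class 8 (Corrosive).
pH 12.8 meets the Class 8 criterion (Corrosive), so the lime remover is Class 8.
Available-oxygen content 9.4 % by mass meets the Class 5.1 criterion (Oxidizer), so the bleaching compound is Class 5.1.
Class 8 net quantity: 45.5 L + (three 11.67 L containers = 35.01 L) = 80.51 L.
That is within the Class 8 passenger aircraft limit of 100 L.
Class 5.1 quantity: two 0.8 oz packs = 45.44 g.
45.44 g is within the passenger aircraft limit of 50 g for Class 5.1.
Class 8 and Class 5.1 may not share an outer package.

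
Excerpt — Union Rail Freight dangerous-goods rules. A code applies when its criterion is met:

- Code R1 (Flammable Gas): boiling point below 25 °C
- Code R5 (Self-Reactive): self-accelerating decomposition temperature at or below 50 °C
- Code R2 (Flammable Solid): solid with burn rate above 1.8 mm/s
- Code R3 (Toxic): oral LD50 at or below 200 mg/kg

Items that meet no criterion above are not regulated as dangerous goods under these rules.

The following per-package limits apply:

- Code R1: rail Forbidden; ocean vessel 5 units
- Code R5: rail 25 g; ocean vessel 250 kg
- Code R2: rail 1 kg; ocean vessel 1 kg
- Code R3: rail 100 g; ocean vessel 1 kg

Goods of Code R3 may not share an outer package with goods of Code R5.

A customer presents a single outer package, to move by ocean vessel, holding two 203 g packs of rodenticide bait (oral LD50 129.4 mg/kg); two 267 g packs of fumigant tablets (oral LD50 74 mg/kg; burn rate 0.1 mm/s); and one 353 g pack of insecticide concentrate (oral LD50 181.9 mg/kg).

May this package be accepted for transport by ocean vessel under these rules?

No

With oral LD50 129.4 mg/kg (≤ 200 mg/kg), the rodenticide bait falls in Code R3.
With oral LD50 74 mg/kg (≤ 200 mg/kg), the fumigant tablets fall in Code R3.
With oral LD50 181.9 mg/kg (≤ 200 mg/kg), the insecticide concentrate falls in Code R3.
Total Code R3: (two 203 g packs = 406 g) + (two 267 g packs = 534 g) + 353 g = 1.293 kg.
That exceeds the Code R3 ocean vessel limit of 1 kg.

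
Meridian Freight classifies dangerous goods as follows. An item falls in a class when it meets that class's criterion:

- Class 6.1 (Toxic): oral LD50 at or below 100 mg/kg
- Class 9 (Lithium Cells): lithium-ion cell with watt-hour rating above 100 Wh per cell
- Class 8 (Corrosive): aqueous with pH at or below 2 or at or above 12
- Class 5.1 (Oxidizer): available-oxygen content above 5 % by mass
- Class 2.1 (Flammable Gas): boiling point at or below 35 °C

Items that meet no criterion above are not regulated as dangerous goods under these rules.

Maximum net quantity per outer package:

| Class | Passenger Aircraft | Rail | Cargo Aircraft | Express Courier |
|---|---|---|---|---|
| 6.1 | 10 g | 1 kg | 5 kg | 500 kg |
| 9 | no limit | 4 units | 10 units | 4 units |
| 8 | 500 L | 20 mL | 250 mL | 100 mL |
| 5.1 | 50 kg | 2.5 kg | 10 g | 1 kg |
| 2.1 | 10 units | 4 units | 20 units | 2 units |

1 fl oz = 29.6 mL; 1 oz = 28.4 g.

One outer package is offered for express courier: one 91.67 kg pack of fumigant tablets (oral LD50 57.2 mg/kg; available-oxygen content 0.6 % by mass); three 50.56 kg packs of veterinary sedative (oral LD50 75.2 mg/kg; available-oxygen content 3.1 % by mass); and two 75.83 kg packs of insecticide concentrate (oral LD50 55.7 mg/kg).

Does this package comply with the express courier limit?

Yes

Oral LD50 57.2 mg/kg meets the Class 6.1 criterion (Toxic), so the fumigant tablets are Class 6.1.
With oral LD50 75.2 mg/kg (≤ 100 mg/kg), the veterinary sedative falls in Class 6.1.
The insecticide concentrate has oral LD50 55.7 mg/kg, which is ≤ 100 mg/kg, so it is Class 6.1 (Toxic).
Class 6.1 net quantity: 91.67 kg + (three 50.56 kg packs = 151.68 kg) + (two 75.83 kg packs = 151.66 kg) = 395.01 kg.
That is within the Class 6.1 express courier limit of 500 kg.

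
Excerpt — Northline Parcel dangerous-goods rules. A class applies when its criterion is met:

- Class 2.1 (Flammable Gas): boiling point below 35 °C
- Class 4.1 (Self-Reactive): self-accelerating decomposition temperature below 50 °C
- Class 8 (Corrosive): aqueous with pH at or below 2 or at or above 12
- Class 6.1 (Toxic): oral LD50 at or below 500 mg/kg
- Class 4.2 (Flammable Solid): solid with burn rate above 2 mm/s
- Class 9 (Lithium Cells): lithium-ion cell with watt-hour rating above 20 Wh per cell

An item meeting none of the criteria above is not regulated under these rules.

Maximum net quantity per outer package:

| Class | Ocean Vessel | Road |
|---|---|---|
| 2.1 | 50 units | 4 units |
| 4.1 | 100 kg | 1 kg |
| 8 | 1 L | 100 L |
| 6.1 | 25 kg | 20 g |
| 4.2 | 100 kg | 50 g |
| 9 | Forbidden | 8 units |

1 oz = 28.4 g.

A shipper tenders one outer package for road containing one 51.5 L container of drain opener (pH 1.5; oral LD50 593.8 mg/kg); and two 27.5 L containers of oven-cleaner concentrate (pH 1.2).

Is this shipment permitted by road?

No

The drain opener has pH 1.5, which is ≤ 2, so it is Class 8 (Corrosive).
pH 1.2 meets the Class 8 criterion (Corrosive), so the oven-cleaner concentrate is Class 8.
Total Class 8: 51.5 L + (two 27.5 L containers = 55 L) = 106.5 L.
106.5 L exceeds the road limit of 100 L for Class 8.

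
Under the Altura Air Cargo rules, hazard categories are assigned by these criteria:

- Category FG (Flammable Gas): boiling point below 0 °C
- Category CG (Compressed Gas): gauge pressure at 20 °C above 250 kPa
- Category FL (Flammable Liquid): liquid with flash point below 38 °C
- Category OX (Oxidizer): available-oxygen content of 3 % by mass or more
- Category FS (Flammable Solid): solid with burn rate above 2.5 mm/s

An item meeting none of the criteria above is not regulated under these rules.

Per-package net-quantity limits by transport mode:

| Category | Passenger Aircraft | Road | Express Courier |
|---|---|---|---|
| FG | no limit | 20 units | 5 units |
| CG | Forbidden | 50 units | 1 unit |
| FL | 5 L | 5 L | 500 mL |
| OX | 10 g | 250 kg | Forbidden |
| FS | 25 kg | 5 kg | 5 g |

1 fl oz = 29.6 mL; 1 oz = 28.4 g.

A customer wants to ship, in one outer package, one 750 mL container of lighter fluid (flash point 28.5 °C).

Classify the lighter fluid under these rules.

With flash point 28.5 °C (< 38 °C), the lighter fluid falls in Category FL.

Category FL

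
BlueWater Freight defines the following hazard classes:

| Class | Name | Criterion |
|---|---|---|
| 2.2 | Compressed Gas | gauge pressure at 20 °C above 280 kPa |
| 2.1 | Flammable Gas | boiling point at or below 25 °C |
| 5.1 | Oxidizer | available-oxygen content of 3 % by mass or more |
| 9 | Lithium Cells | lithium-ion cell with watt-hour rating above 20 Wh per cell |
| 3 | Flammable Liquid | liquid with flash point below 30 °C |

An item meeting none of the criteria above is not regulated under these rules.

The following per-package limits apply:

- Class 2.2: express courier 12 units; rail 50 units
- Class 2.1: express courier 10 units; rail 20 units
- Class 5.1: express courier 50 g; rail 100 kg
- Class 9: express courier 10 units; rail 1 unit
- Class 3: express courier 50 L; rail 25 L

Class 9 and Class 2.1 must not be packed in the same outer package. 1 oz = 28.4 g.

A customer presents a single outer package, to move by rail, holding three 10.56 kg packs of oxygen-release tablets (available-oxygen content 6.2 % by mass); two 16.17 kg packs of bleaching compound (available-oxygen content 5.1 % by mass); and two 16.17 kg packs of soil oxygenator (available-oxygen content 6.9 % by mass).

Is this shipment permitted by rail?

The oxygen-release tablets have available-oxygen content 6.2 % by mass, which is ≥ 3 % by mass, so they are Class 5.1 (Oxidizer).
The bleaching compound has available-oxygen content 5.1 % by mass, which is ≥ 3 % by mass, so it is Class 5.1 (Oxidizer).
With available-oxygen content 6.9 % by mass (≥ 3 % by mass), the soil oxygenator falls in Class 5.1.
Total Class 5.1: (three 10.56 kg packs = 31.68 kg) + (two 16.17 kg packs = 32.34 kg) + (two 16.17 kg packs = 32.34 kg) = 96.36 kg.
96.36 kg ≤ 100 kg (rail limit, Class 5.1) — within limit.

Yes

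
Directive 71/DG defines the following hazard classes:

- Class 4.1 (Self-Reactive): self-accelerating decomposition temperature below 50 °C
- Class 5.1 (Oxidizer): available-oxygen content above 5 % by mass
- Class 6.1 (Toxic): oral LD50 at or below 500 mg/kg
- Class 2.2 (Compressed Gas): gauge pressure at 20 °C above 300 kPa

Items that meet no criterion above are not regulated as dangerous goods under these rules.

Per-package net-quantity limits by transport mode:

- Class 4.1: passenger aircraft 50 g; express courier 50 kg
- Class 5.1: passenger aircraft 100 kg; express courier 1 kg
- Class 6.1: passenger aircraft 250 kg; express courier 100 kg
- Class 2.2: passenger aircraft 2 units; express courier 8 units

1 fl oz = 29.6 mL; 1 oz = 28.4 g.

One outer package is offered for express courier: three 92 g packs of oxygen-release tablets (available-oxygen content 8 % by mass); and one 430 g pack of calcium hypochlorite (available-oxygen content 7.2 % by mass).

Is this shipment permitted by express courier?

Yes

With available-oxygen content 8 % by mass (> 5 % by mass), the oxygen-release tablets fall in Class 5.1.
Available-oxygen content 7.2 % by mass meets the Class 5.1 criterion (Oxidizer), so the calcium hypochlorite is Class 5.1.
Class 5.1 net quantity: (three 92 g packs = 276 g) + 430 g = 706 g.
That is within the Class 5.1 express courier limit of 1 kg.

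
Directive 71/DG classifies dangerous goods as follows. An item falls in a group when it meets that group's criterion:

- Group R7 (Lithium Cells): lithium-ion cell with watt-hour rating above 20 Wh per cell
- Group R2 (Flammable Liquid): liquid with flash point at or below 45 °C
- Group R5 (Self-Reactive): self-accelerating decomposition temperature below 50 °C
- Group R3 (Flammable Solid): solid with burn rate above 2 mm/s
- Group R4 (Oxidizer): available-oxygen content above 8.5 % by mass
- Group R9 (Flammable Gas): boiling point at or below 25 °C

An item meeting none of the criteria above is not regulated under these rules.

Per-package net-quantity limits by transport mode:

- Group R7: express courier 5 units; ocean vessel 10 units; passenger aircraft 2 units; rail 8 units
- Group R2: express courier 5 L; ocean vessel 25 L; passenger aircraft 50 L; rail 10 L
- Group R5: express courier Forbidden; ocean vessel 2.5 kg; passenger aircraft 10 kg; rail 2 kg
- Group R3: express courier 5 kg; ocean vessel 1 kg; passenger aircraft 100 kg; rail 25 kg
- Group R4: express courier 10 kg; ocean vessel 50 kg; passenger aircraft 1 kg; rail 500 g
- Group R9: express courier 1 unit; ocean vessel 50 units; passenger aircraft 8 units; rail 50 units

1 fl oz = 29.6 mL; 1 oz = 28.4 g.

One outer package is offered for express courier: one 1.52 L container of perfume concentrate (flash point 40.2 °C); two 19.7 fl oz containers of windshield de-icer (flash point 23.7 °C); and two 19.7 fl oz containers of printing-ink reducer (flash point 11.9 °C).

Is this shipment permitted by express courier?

Yes

With flash point 40.2 °C (≤ 45 °C), the perfume concentrate falls in Group R2.
Windshield de-icer: flash point 23.7 °C ≤ 45 °C → Group R2 (Flammable Liquid).
Flash point 11.9 °C meets the Group R2 criterion (Flammable Liquid), so the printing-ink reducer is Group R2.
Group R2 net quantity: 1.52 L + (two 19.7 fl oz containers = 1166.24 mL) + (two 19.7 fl oz containers = 1166.24 mL) = 3852.48 mL.
3852.48 mL is within the express courier limit of 5 L for Group R2.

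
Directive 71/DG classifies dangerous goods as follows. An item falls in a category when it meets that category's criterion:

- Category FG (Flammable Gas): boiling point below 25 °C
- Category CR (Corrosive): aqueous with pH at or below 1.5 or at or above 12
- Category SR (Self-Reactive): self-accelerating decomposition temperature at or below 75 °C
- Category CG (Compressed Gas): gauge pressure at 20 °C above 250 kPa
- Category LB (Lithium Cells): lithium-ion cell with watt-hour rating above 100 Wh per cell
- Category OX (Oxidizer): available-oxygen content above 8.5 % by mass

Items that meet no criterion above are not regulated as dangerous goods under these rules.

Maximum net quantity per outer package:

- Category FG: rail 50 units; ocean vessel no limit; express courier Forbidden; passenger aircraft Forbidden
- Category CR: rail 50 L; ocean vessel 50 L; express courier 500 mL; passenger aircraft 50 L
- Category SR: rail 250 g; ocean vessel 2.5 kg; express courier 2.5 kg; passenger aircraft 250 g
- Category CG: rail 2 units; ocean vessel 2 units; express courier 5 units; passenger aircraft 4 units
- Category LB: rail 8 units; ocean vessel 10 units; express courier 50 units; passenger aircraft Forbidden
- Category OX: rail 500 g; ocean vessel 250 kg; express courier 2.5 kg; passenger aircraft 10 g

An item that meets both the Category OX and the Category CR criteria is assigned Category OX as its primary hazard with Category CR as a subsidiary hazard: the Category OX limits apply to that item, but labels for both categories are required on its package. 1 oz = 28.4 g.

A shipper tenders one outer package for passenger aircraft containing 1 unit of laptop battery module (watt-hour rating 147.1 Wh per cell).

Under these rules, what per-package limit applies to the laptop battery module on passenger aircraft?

Watt-hour rating 147.1 Wh per cell meets the Category LB criterion (Lithium Cells), so the laptop battery module is Category LB.
The passenger aircraft limit for Category LB is Forbidden.

Forbidden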